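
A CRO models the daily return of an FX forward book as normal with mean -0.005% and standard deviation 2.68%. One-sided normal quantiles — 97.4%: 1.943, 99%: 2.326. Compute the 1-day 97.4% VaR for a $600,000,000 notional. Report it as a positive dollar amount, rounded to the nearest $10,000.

$31,270,000

VaR = −μ + z·σ = −(-0.005%) + 1.943 × 2.68% = 5.212%.
On $600,000,000: 0.05212 × $600,000,000 = $31,272,000.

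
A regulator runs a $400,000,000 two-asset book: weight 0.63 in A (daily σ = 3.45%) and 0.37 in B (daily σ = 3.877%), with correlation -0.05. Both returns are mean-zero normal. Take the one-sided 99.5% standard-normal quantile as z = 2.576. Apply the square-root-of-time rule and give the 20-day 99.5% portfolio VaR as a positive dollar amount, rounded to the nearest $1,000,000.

σ_p = √(0.63²·3.45² + 0.37²·3.877² + 2·-0.05·0.63·0.37·3.45·3.877) = 2.544%.
σ_{20d} = 2.544% × √20 = 11.377%.
VaR = 2.576 × 11.377% = 29.307%; on $400,000,000 that is $117,228,000.

$117,000,000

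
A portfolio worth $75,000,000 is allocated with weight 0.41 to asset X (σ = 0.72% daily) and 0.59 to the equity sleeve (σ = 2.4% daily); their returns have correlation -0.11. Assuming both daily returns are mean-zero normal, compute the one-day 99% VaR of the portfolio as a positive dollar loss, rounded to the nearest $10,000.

$2,470,000

σ_p² = 0.41²·0.72² + 0.59²·2.4² + 2·-0.11·0.41·0.59·0.72·2.4 = 2.0002 (%²).
σ_p = √2.0002 = 1.414%.
At 99%, z = 2.326.
VaR = 2.326 × 1.414% = 3.289%; on $75,000,000 that is $2,466,750.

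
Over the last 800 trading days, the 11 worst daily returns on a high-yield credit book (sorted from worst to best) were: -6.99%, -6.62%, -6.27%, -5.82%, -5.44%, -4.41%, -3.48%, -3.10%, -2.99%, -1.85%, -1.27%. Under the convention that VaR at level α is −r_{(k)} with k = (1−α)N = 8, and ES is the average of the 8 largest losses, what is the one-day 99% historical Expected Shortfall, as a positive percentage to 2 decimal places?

The 8 worst returns sum to -42.13%.
ES = −(-42.13%) / 8 = 5.26625% ≈ 5.27%.

5.27%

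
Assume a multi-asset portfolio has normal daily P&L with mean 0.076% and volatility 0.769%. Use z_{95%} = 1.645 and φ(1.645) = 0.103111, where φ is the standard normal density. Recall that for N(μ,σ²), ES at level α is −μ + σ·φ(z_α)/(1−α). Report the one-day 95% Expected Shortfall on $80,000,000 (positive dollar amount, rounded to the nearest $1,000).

Tail multiplier: φ(z)/(1−α) = 0.103111 / 0.05 = 2.062.
ES = −(0.076%) + 0.769% × 2.062 = 1.510%.
On $80,000,000: 0.01510 × $80,000,000 = $1,208,000.

$1,208,000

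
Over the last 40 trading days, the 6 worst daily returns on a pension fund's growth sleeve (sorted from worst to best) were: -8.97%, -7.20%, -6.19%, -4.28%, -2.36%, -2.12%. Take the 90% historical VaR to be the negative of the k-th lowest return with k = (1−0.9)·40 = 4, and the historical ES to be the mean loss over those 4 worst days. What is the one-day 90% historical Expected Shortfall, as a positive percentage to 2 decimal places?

The 4 worst returns sum to -26.64%.
ES = −(-26.64%) / 4 = 6.66%.

6.66%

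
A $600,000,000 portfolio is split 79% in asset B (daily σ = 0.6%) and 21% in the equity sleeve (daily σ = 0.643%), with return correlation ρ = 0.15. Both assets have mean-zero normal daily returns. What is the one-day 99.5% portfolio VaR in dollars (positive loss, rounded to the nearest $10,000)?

$7,910,000

σ_p² = 0.79²·0.6² + 0.21²·0.643² + 2·0.15·0.79·0.21·0.6·0.643 = 0.2621 (%²).
σ_p = √0.2621 = 0.512%.
At 99.5%, z = 2.576.
VaR = 2.576 × 0.512% = 1.319%; on $600,000,000 that is $7,914,000.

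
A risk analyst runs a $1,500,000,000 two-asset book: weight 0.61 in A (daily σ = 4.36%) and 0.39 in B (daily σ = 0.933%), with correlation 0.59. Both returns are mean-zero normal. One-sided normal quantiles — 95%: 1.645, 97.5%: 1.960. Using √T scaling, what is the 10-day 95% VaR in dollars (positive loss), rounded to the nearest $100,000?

σ_p = √(0.61²·4.36² + 0.39²·0.933² + 2·0.59·0.61·0.39·4.36·0.933) = 2.889%.
σ_{10d} = 2.889% × √10 = 9.136%.
VaR = 1.645 × 9.136% = 15.029%; on $1,500,000,000 that is $225,435,000.

$225,400,000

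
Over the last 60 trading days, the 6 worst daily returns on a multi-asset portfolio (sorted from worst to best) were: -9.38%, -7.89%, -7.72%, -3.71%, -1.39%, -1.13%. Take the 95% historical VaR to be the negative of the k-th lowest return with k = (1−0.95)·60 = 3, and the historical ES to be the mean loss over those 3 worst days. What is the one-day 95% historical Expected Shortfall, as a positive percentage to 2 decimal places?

The 3 worst returns sum to -24.99%.
ES = −(-24.99%) / 3 = 8.33%.

8.33%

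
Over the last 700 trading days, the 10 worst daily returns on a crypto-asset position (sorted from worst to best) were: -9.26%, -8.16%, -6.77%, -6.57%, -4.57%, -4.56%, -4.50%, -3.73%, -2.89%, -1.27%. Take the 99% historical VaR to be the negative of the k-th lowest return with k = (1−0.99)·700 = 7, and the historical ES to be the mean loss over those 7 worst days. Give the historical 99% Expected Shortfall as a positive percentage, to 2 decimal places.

The 7 worst returns sum to -44.39%.
ES = −(-44.39%) / 7 = 6.3414…% ≈ 6.34%.

6.34%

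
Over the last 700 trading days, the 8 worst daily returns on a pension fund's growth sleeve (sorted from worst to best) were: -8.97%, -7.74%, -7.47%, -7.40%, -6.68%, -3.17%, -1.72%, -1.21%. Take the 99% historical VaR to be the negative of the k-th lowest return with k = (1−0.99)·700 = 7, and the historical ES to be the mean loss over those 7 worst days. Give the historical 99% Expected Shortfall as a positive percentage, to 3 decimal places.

6.164%

The 7 worst returns sum to -43.15%.
ES = −(-43.15%) / 7 = 6.1642…% ≈ 6.164%.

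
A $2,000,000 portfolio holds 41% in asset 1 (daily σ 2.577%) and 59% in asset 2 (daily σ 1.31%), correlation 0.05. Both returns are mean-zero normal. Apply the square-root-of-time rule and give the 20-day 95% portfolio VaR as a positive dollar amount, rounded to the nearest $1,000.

$197,000

σ_p = √(0.41²·2.577² + 0.59²·1.31² + 2·0.05·0.41·0.59·2.577·1.31) = 1.340%.
σ_{20d} = 1.340% × √20 = 5.993%.
z(95%) = 1.645.
VaR = 1.645 × 5.993% = 9.858%; on $2,000,000 that is $197,160.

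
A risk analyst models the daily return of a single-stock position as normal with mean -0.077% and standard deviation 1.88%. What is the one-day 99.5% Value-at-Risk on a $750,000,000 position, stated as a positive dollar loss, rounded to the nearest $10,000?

$36,900,000

At 99.5% one-sided, z = 2.576.
VaR = −μ + z·σ = −(-0.077%) + 2.576 × 1.88% = 4.920%.
On $750,000,000: 0.04920 × $750,000,000 = $36,900,000.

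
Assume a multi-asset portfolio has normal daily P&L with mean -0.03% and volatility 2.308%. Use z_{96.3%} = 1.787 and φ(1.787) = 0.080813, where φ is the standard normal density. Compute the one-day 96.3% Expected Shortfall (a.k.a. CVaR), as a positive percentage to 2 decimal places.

5.07%

Tail multiplier: φ(z)/(1−α) = 0.080813 / 0.037 = 2.184.
ES = −(-0.03%) + 2.308% × 2.184 = 5.071%.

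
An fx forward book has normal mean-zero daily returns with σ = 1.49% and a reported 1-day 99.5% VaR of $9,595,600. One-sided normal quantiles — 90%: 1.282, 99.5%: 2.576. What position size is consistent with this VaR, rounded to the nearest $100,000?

VaR as a fraction of value: z·σ = 2.576 × 1.49% = 3.83824%.
Position = $9,595,600 / 0.0383824 = $250,000,000.

$250,000,000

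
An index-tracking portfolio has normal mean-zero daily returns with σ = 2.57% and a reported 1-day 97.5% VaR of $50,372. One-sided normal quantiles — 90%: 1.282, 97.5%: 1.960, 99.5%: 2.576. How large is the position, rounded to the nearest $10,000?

VaR as a fraction of value: z·σ = 1.960 × 2.57% = 5.0372%.
Position = $50,372 / 0.050372 = $1,000,000.

$1,000,000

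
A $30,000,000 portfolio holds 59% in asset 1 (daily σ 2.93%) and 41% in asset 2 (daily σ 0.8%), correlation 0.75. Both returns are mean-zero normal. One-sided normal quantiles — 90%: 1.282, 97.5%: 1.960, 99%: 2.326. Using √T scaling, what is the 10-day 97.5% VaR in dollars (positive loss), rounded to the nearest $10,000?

$3,690,000

σ_p = √(0.59²·2.93² + 0.41²·0.8² + 2·0.75·0.59·0.41·2.93·0.8) = 1.987%.
σ_{10d} = 1.987% × √10 = 6.283%.
VaR = 1.960 × 6.283% = 12.315%; on $30,000,000 that is $3,694,500.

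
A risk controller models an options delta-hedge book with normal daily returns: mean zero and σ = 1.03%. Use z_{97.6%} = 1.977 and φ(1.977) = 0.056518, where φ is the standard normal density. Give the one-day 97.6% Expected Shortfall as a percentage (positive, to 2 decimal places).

Tail multiplier: φ(z)/(1−α) = 0.056518 / 0.024 = 2.355.
ES = 1.03% × 2.355 = 2.426%.

2.43%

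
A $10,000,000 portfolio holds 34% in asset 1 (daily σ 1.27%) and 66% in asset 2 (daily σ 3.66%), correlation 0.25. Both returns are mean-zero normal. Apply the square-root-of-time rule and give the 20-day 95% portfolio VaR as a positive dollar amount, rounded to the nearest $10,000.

σ_p = √(0.34²·1.27² + 0.66²·3.66² + 2·0.25·0.34·0.66·1.27·3.66) = 2.558%.
σ_{20d} = 2.558% × √20 = 11.440%.
z(95%) = 1.645.
VaR = 1.645 × 11.440% = 18.819%; on $10,000,000 that is $1,881,900.

$1,880,000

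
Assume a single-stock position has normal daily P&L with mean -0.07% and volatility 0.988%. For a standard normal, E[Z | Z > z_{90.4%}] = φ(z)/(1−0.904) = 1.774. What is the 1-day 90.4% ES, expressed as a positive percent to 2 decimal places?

1.82%

ES = −(-0.07%) + 0.988% × 1.774 = 1.823%.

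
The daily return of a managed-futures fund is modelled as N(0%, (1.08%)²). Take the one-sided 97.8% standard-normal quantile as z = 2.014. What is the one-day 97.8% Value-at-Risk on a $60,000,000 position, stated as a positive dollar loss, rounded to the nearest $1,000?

$1,305,000

VaR = z·σ = 2.014 × 1.08% = 2.175%.
On $60,000,000: 0.02175 × $60,000,000 = $1,305,000.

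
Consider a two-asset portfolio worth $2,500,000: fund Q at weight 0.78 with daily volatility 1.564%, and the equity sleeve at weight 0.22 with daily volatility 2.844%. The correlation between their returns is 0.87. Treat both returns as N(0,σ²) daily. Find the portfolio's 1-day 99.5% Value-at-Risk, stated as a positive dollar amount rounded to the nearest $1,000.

σ_p² = 0.78²·1.564² + 0.22²·2.844² + 2·0.87·0.78·0.22·1.564·2.844 = 3.2078 (%²).
σ_p = √3.2078 = 1.791%.
At 99.5%, z = 2.576.
VaR = 2.576 × 1.791% = 4.614%; on $2,500,000 that is $115,350.

$115,000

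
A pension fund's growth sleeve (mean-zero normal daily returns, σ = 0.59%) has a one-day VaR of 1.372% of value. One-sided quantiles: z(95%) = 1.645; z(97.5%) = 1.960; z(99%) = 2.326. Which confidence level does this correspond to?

99%

Implied z = VaR/σ = 1.372 / 0.59 = 2.325.
This matches z(99%) = 2.326.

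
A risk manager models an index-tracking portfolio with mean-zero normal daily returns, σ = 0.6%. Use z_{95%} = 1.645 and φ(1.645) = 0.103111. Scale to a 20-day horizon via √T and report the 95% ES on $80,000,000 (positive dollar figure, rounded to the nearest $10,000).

σ_{20d} = 0.6% × √20 = 2.683%.
ES multiplier = φ(z)/(1−α) = 0.103111/0.05 = 2.062.
ES = 2.683% × 2.062 = 5.532%; on $80,000,000: $4,425,600.

$4,430,000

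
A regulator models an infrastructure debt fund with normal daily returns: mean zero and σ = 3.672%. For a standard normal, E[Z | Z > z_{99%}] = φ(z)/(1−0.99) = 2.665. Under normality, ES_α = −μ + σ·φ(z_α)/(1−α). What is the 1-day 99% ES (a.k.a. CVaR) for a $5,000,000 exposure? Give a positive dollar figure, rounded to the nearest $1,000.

$489,000

ES = 3.672% × 2.665 = 9.786%.
On $5,000,000: 0.09786 × $5,000,000 = $489,300.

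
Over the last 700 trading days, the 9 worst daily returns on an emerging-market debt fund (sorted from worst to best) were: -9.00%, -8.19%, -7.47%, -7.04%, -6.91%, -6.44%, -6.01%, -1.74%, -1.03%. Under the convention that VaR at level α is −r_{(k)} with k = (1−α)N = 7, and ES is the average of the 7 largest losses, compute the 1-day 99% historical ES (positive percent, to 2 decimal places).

The 7 worst returns sum to -51.06%.
ES = −(-51.06%) / 7 = 7.2942…% ≈ 7.29%.

7.29%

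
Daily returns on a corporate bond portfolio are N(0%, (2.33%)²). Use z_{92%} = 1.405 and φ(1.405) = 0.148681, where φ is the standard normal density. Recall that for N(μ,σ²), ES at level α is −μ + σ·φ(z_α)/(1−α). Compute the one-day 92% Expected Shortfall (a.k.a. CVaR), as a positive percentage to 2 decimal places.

Tail multiplier: φ(z)/(1−α) = 0.148681 / 0.08 = 1.859.
ES = 2.33% × 1.859 = 4.331%.

4.33%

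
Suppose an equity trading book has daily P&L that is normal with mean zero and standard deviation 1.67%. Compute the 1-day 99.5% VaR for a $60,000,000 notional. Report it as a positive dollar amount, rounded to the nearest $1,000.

At 99.5% one-sided, z = 2.576.
VaR = z·σ = 2.576 × 1.67% = 4.302%.
On $60,000,000: 0.04302 × $60,000,000 = $2,581,200.

$2,581,000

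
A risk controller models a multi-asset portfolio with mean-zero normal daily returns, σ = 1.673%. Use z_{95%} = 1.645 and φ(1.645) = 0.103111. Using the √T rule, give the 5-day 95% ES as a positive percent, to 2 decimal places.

σ_{5d} = 1.673% × √5 = 3.741%.
ES multiplier = φ(z)/(1−α) = 0.103111/0.05 = 2.062.
ES = 3.741% × 2.062 = 7.714%.

7.71%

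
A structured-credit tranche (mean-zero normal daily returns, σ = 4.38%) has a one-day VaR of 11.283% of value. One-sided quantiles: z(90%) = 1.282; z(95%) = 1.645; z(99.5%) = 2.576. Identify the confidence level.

Implied z = VaR/σ = 11.283 / 4.38 = 2.576.
This matches z(99.5%) = 2.576.

99.5%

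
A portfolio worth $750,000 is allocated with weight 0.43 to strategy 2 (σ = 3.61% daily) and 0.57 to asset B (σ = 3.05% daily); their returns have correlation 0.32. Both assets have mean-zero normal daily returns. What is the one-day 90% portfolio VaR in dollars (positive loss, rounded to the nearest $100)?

σ_p² = 0.43²·3.61² + 0.57²·3.05² + 2·0.32·0.43·0.57·3.61·3.05 = 7.1592 (%²).
σ_p = √7.1592 = 2.676%.
At 90%, z = 1.282.
VaR = 1.282 × 2.676% = 3.431%; on $750,000 that is $25,732.

$25,700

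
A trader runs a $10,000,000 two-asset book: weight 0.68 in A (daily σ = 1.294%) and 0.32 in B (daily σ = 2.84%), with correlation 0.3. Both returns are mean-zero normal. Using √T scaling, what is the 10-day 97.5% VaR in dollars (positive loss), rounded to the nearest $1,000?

σ_p = √(0.68²·1.294² + 0.32²·2.84² + 2·0.3·0.68·0.32·1.294·2.84) = 1.442%.
σ_{10d} = 1.442% × √10 = 4.560%.
z(97.5%) = 1.960.
VaR = 1.960 × 4.560% = 8.938%; on $10,000,000 that is $893,800.

$894,000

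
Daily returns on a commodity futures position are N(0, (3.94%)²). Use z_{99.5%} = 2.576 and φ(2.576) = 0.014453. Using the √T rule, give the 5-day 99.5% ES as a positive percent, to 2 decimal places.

σ_{5d} = 3.94% × √5 = 8.810%.
ES multiplier = φ(z)/(1−α) = 0.014453/0.005 = 2.891.
ES = 8.810% × 2.891 = 25.470%.

25.47%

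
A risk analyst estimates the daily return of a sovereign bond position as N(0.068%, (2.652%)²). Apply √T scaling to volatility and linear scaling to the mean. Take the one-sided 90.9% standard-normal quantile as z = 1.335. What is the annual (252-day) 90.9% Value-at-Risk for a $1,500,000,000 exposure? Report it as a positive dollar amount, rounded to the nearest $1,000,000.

$586,000,000

σ_{252d} = 2.652% × √252 = 42.099%; μ_{252d} = 252 × 0.068% = 17.136%.
VaR = −(17.136%) + 1.335 × 42.099% = 39.066%.
On $1,500,000,000: 0.39066 × $1,500,000,000 = $585,990,000.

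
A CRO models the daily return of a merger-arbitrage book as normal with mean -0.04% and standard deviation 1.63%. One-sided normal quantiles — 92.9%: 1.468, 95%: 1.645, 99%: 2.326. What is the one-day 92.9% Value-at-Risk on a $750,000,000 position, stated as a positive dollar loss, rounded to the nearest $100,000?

VaR = −μ + z·σ = −(-0.04%) + 1.468 × 1.63% = 2.433%.
On $750,000,000: 0.02433 × $750,000,000 = $18,247,500.

$18,200,000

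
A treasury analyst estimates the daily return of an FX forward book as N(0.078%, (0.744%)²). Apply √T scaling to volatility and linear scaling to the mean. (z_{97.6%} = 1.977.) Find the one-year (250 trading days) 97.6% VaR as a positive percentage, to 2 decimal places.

3.76%

σ_{250d} = 0.744% × √250 = 11.764%; μ_{250d} = 250 × 0.078% = 19.500%.
VaR = −(19.500%) + 1.977 × 11.764% = 3.757%.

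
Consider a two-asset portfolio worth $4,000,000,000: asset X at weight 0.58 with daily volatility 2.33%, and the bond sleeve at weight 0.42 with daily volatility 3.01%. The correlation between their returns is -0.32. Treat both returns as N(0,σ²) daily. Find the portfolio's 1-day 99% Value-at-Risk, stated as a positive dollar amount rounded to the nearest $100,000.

$142,100,000

σ_p² = 0.58²·2.33² + 0.42²·3.01² + 2·-0.32·0.58·0.42·2.33·3.01 = 2.3311 (%²).
σ_p = √2.3311 = 1.527%.
At 99%, z = 2.326.
VaR = 2.326 × 1.527% = 3.552%; on $4,000,000,000 that is $142,080,000.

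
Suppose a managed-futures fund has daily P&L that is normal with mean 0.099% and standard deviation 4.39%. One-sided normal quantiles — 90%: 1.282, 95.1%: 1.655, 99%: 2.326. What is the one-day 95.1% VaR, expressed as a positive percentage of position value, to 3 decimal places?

VaR = −μ + z·σ = −(0.099%) + 1.655 × 4.39% = 7.166%.

7.166%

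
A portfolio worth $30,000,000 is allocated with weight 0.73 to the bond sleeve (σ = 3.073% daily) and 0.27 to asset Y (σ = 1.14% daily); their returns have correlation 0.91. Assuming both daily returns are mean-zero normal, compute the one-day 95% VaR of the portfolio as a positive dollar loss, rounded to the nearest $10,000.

σ_p² = 0.73²·3.073² + 0.27²·1.14² + 2·0.91·0.73·0.27·3.073·1.14 = 6.3838 (%²).
σ_p = √6.3838 = 2.527%.
At 95%, z = 1.645.
VaR = 1.645 × 2.527% = 4.157%; on $30,000,000 that is $1,247,100.

$1,250,000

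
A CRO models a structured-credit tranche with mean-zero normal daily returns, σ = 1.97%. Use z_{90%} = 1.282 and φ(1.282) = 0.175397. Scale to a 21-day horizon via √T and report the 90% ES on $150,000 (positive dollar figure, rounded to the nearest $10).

σ_{21d} = 1.97% × √21 = 9.028%.
ES multiplier = φ(z)/(1−α) = 0.175397/0.1 = 1.754.
ES = 9.028% × 1.754 = 15.835%; on $150,000: $23,753.

$23,750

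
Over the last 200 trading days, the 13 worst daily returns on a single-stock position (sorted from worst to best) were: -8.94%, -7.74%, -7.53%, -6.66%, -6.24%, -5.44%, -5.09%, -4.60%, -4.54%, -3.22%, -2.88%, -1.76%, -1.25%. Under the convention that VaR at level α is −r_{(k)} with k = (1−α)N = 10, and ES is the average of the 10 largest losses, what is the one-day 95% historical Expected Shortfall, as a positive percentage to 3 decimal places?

6.000%

The 10 worst returns sum to -60.00%.
ES = −(-60.00%) / 10 = 6% ≈ 6.000%.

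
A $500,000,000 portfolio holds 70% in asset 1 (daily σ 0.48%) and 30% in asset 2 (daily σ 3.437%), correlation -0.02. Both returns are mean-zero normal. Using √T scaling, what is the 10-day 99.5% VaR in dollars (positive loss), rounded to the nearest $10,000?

$43,910,000

σ_p = √(0.7²·0.48² + 0.3²·3.437² + 2·-0.02·0.7·0.3·0.48·3.437) = 1.078%.
σ_{10d} = 1.078% × √10 = 3.409%.
z(99.5%) = 2.576.
VaR = 2.576 × 3.409% = 8.782%; on $500,000,000 that is $43,910,000.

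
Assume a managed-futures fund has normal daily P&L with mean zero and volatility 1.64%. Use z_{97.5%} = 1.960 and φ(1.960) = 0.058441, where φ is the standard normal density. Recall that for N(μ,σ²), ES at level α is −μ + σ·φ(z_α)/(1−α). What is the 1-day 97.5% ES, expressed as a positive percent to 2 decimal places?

3.83%

Tail multiplier: φ(z)/(1−α) = 0.058441 / 0.025 = 2.338.
ES = 1.64% × 2.338 = 3.834%.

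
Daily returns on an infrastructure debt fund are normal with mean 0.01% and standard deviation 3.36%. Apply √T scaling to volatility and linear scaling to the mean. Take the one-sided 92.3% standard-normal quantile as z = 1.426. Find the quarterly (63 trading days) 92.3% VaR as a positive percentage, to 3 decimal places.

37.400%

σ_{63d} = 3.36% × √63 = 26.669%; μ_{63d} = 63 × 0.01% = 0.630%.
VaR = −(0.630%) + 1.426 × 26.669% = 37.400%.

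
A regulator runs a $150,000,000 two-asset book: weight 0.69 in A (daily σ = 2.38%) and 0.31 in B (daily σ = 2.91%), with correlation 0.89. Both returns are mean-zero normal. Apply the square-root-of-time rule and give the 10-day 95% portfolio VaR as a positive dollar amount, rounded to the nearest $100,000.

$19,300,000

σ_p = √(0.69²·2.38² + 0.31²·2.91² + 2·0.89·0.69·0.31·2.38·2.91) = 2.479%.
σ_{10d} = 2.479% × √10 = 7.839%.
z(95%) = 1.645.
VaR = 1.645 × 7.839% = 12.895%; on $150,000,000 that is $19,342,500.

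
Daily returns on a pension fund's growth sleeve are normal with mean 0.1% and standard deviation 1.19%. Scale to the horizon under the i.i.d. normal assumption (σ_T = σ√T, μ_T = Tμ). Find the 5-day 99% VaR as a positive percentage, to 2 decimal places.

At 99%, z = 2.326.
σ_{5d} = 1.19% × √5 = 2.661%; μ_{5d} = 5 × 0.1% = 0.500%.
VaR = −(0.500%) + 2.326 × 2.661% = 5.689%.

5.69%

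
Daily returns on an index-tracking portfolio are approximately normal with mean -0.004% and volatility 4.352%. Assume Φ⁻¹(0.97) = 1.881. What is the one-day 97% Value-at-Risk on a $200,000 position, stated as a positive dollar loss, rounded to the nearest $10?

$16,380

VaR = −μ + z·σ = −(-0.004%) + 1.881 × 4.352% = 8.190%.
On $200,000: 0.08190 × $200,000 = $16,380.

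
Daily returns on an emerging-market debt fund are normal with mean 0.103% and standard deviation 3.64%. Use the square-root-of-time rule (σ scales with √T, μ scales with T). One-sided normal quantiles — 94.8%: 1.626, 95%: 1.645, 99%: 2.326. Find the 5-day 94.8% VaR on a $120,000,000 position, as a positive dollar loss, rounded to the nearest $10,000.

$15,260,000

σ_{5d} = 3.64% × √5 = 8.139%; μ_{5d} = 5 × 0.103% = 0.515%.
VaR = −(0.515%) + 1.626 × 8.139% = 12.719%.
On $120,000,000: 0.12719 × $120,000,000 = $15,262,800.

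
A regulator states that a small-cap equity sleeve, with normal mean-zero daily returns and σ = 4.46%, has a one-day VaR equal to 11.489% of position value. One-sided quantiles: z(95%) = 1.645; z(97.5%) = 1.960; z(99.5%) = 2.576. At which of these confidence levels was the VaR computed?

Implied z = VaR/σ = 11.489 / 4.46 = 2.576.
This matches z(99.5%) = 2.576.

99.5%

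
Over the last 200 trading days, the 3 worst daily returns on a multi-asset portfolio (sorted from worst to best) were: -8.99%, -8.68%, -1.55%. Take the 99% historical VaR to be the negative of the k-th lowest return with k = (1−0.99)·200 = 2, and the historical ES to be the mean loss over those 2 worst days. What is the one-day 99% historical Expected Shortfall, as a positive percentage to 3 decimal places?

The 2 worst returns sum to -17.67%.
ES = −(-17.67%) / 2 = 8.835%.

8.835%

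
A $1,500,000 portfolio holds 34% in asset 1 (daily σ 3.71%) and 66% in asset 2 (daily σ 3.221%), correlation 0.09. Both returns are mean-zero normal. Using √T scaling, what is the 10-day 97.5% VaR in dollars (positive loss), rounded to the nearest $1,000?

σ_p = √(0.34²·3.71² + 0.66²·3.221² + 2·0.09·0.34·0.66·3.71·3.221) = 2.568%.
σ_{10d} = 2.568% × √10 = 8.121%.
z(97.5%) = 1.960.
VaR = 1.960 × 8.121% = 15.917%; on $1,500,000 that is $238,755.

$239,000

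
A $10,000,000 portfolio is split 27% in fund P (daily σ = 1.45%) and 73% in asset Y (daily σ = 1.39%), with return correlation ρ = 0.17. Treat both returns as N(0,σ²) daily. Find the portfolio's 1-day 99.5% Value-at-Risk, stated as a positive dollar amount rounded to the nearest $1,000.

σ_p² = 0.27²·1.45² + 0.73²·1.39² + 2·0.17·0.27·0.73·1.45·1.39 = 1.3180 (%²).
σ_p = √1.3180 = 1.148%.
At 99.5%, z = 2.576.
VaR = 2.576 × 1.148% = 2.957%; on $10,000,000 that is $295,700.

$296,000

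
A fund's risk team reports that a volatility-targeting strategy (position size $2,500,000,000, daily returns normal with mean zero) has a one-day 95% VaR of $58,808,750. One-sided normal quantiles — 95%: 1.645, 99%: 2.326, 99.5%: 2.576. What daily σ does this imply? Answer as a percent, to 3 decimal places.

VaR as a fraction: $58,808,750 / $2,500,000,000 = 2.352%.
σ = VaR / z = 2.352% / 1.645 = 1.430%.

1.430%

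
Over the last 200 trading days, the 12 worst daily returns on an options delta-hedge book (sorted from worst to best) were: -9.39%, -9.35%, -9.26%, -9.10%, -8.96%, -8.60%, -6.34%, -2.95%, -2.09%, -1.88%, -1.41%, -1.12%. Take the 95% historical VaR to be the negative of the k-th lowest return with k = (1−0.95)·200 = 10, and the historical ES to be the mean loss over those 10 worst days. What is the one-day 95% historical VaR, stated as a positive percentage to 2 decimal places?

1.88%

k = 10; the 10th lowest return is -1.88%, so VaR = 1.88%.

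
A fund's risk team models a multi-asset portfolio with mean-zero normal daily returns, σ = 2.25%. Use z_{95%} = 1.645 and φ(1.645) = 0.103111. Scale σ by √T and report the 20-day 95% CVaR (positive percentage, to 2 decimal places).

20.75%

σ_{20d} = 2.25% × √20 = 10.062%.
ES multiplier = φ(z)/(1−α) = 0.103111/0.05 = 2.062.
ES = 10.062% × 2.062 = 20.748%.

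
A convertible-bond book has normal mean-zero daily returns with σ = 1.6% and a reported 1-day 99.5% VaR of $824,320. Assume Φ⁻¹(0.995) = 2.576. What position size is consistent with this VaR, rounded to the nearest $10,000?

$20,000,000

VaR as a fraction of value: z·σ = 2.576 × 1.6% = 4.1216%.
Position = $824,320 / 0.041216 = $20,000,000.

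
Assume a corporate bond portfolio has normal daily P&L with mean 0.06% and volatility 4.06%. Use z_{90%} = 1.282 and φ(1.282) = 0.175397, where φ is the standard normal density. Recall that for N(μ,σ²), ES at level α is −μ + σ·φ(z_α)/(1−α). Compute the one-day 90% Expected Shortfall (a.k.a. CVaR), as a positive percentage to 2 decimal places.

Tail multiplier: φ(z)/(1−α) = 0.175397 / 0.1 = 1.754.
ES = −(0.06%) + 4.06% × 1.754 = 7.061%.

7.06%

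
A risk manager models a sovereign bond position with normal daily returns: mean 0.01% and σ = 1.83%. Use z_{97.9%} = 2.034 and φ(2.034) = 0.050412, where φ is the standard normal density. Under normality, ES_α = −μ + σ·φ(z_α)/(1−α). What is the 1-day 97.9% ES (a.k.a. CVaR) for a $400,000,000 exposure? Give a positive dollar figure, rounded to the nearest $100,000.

$17,500,000

Tail multiplier: φ(z)/(1−α) = 0.050412 / 0.021 = 2.401.
ES = −(0.01%) + 1.83% × 2.401 = 4.384%.
On $400,000,000: 0.04384 × $400,000,000 = $17,536,000.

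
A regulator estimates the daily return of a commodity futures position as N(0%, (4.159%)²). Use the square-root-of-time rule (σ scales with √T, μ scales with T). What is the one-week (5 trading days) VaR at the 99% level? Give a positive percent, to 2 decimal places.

21.63%

At 99%, z = 2.326.
σ_{5d} = 4.159% × √5 = 9.300%.
VaR = 2.326 × 9.300% = 21.632%.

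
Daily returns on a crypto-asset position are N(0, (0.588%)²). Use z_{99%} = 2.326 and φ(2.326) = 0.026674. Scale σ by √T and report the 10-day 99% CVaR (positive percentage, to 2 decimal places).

4.96%

σ_{10d} = 0.588% × √10 = 1.859%.
ES multiplier = φ(z)/(1−α) = 0.026674/0.01 = 2.667.
ES = 1.859% × 2.667 = 4.958%.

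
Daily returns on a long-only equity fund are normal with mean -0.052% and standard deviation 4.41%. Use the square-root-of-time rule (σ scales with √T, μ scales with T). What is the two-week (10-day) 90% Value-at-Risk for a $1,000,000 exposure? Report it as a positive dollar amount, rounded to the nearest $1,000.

$184,000

At 90%, z = 1.282.
σ_{10d} = 4.41% × √10 = 13.946%; μ_{10d} = 10 × -0.052% = -0.520%.
VaR = −(-0.520%) + 1.282 × 13.946% = 18.399%.
On $1,000,000: 0.18399 × $1,000,000 = $183,990.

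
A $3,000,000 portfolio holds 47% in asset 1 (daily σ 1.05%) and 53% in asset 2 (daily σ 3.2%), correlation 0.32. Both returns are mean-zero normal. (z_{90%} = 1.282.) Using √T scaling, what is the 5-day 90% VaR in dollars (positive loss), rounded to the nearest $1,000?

$164,000

σ_p = √(0.47²·1.05² + 0.53²·3.2² + 2·0.32·0.47·0.53·1.05·3.2) = 1.912%.
σ_{5d} = 1.912% × √5 = 4.275%.
VaR = 1.282 × 4.275% = 5.481%; on $3,000,000 that is $164,430.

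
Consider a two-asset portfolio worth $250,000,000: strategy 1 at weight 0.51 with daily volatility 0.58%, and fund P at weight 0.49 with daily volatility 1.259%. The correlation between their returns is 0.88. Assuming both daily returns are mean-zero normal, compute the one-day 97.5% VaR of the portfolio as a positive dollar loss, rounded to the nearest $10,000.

σ_p² = 0.51²·0.58² + 0.49²·1.259² + 2·0.88·0.51·0.49·0.58·1.259 = 0.7892 (%²).
σ_p = √0.7892 = 0.888%.
At 97.5%, z = 1.960.
VaR = 1.960 × 0.888% = 1.740%; on $250,000,000 that is $4,350,000.

$4,350,000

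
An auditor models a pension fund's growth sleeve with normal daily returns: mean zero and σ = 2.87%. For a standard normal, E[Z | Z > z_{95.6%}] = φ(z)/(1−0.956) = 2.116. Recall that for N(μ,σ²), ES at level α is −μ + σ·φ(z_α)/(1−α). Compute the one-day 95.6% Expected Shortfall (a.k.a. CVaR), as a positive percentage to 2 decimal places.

ES = 2.87% × 2.116 = 6.073%.

6.07%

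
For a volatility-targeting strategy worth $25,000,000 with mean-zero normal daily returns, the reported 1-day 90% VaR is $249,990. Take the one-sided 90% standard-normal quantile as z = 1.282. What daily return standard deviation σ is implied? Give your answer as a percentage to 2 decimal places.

VaR as a fraction: $249,990 / $25,000,000 = 1.000%.
σ = VaR / z = 1.000% / 1.282 = 0.780%.

0.78%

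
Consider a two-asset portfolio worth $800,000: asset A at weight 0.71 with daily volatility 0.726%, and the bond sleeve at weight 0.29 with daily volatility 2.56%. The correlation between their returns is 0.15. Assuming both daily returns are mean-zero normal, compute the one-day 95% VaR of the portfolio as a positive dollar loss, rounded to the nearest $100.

σ_p² = 0.71²·0.726² + 0.29²·2.56² + 2·0.15·0.71·0.29·0.726·2.56 = 0.9317 (%²).
σ_p = √0.9317 = 0.965%.
At 95%, z = 1.645.
VaR = 1.645 × 0.965% = 1.587%; on $800,000 that is $12,696.

$12,700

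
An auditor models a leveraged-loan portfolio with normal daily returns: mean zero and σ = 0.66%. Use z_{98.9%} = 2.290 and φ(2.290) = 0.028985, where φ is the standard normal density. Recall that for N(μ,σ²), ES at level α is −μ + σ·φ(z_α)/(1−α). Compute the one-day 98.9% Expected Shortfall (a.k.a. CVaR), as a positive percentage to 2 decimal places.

1.74%

Tail multiplier: φ(z)/(1−α) = 0.028985 / 0.011 = 2.635.
ES = 0.66% × 2.635 = 1.739%.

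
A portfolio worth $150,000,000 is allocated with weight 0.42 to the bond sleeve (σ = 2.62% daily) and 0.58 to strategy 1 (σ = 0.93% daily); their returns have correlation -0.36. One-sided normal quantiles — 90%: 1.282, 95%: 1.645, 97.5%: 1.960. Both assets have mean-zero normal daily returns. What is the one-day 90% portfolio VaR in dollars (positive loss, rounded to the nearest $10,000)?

$1,990,000

σ_p² = 0.42²·2.62² + 0.58²·0.93² + 2·-0.36·0.42·0.58·2.62·0.93 = 1.0745 (%²).
σ_p = √1.0745 = 1.037%.
VaR = 1.282 × 1.037% = 1.329%; on $150,000,000 that is $1,993,500.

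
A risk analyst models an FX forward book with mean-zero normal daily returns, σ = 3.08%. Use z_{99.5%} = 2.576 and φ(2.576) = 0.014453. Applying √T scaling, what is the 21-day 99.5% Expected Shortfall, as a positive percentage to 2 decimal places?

σ_{21d} = 3.08% × √21 = 14.114%.
ES multiplier = φ(z)/(1−α) = 0.014453/0.005 = 2.891.
ES = 14.114% × 2.891 = 40.804%.

40.80%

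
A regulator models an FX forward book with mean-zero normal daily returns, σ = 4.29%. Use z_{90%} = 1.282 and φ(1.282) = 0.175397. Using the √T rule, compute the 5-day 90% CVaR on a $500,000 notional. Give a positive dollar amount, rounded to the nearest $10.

σ_{5d} = 4.29% × √5 = 9.593%.
ES multiplier = φ(z)/(1−α) = 0.175397/0.1 = 1.754.
ES = 9.593% × 1.754 = 16.826%; on $500,000: $84,130.

$84,130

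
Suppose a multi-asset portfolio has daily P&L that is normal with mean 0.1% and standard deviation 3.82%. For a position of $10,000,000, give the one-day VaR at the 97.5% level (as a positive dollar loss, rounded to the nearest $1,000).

$739,000

At 97.5% one-sided, z = 1.960.
VaR = −μ + z·σ = −(0.1%) + 1.960 × 3.82% = 7.387%.
On $10,000,000: 0.07387 × $10,000,000 = $738,700.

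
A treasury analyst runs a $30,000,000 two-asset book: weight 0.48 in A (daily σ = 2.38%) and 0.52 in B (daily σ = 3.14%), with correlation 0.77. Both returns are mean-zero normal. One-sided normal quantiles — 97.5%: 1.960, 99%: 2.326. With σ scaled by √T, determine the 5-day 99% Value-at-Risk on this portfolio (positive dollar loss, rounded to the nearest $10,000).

σ_p = √(0.48²·2.38² + 0.52²·3.14² + 2·0.77·0.48·0.52·2.38·3.14) = 2.616%.
σ_{5d} = 2.616% × √5 = 5.850%.
VaR = 2.326 × 5.850% = 13.607%; on $30,000,000 that is $4,082,100.

$4,080,000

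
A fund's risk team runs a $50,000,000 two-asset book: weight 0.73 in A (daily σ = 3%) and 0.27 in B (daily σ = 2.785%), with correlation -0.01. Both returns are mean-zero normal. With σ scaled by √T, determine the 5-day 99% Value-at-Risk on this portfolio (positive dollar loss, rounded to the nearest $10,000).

σ_p = √(0.73²·3² + 0.27²·2.785² + 2·-0.01·0.73·0.27·3·2.785) = 2.308%.
σ_{5d} = 2.308% × √5 = 5.161%.
z(99%) = 2.326.
VaR = 2.326 × 5.161% = 12.004%; on $50,000,000 that is $6,002,000.

$6,000,000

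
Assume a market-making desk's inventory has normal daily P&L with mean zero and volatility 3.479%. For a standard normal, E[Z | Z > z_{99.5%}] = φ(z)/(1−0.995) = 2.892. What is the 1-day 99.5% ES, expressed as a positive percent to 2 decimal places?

10.06%

ES = 3.479% × 2.892 = 10.061%.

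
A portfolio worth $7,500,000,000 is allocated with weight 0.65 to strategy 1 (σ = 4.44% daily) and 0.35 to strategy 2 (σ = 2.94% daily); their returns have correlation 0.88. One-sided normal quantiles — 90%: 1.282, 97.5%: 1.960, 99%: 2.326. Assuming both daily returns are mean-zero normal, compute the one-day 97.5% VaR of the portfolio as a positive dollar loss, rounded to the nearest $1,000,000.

σ_p² = 0.65²·4.44² + 0.35²·2.94² + 2·0.88·0.65·0.35·4.44·2.94 = 14.6145 (%²).
σ_p = √14.6145 = 3.823%.
VaR = 1.960 × 3.823% = 7.493%; on $7,500,000,000 that is $561,975,000.

$562,000,000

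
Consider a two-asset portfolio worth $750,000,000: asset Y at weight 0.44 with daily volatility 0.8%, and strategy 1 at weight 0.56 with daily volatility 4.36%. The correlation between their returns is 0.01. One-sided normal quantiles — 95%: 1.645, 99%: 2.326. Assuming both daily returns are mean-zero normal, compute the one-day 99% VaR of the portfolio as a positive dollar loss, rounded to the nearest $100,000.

$43,100,000

σ_p² = 0.44²·0.8² + 0.56²·4.36² + 2·0.01·0.44·0.56·0.8·4.36 = 6.1025 (%²).
σ_p = √6.1025 = 2.470%.
VaR = 2.326 × 2.470% = 5.745%; on $750,000,000 that is $43,087,500.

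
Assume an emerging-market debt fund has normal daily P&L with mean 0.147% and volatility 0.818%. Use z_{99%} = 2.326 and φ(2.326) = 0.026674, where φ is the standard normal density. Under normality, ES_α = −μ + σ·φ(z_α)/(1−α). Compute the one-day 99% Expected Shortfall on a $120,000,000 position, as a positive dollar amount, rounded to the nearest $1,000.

Tail multiplier: φ(z)/(1−α) = 0.026674 / 0.01 = 2.667.
ES = −(0.147%) + 0.818% × 2.667 = 2.035%.
On $120,000,000: 0.02035 × $120,000,000 = $2,442,000.

$2,442,000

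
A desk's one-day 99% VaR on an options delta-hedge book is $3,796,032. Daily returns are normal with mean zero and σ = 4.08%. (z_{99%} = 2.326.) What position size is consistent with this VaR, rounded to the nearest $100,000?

$40,000,000

VaR as a fraction of value: z·σ = 2.326 × 4.08% = 9.49008%.
Position = $3,796,032 / 0.0949008 = $40,000,000.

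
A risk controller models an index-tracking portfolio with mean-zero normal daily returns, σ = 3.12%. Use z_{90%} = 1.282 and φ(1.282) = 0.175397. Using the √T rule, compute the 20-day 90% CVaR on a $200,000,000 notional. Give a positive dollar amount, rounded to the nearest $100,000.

$48,900,000

σ_{20d} = 3.12% × √20 = 13.953%.
ES multiplier = φ(z)/(1−α) = 0.175397/0.1 = 1.754.
ES = 13.953% × 1.754 = 24.474%; on $200,000,000: $48,948,000.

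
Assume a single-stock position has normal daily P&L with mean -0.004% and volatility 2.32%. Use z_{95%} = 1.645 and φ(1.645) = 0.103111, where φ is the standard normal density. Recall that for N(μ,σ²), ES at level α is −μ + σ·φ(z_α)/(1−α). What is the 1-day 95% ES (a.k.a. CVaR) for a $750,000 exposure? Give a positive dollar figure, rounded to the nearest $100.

Tail multiplier: φ(z)/(1−α) = 0.103111 / 0.05 = 2.062.
ES = −(-0.004%) + 2.32% × 2.062 = 4.788%.
On $750,000: 0.04788 × $750,000 = $35,910.

$35,900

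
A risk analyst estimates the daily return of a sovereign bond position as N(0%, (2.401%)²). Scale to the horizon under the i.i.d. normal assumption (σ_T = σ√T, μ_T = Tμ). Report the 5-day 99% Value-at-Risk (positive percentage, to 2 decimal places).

At 99%, z = 2.326.
σ_{5d} = 2.401% × √5 = 5.369%.
VaR = 2.326 × 5.369% = 12.488%.

12.49%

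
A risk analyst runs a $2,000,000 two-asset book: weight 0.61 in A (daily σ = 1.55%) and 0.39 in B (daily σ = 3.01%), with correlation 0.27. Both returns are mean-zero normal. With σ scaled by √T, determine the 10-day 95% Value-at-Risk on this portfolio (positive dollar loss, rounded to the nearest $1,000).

σ_p = √(0.61²·1.55² + 0.39²·3.01² + 2·0.27·0.61·0.39·1.55·3.01) = 1.695%.
σ_{10d} = 1.695% × √10 = 5.360%.
z(95%) = 1.645.
VaR = 1.645 × 5.360% = 8.817%; on $2,000,000 that is $176,340.

$176,000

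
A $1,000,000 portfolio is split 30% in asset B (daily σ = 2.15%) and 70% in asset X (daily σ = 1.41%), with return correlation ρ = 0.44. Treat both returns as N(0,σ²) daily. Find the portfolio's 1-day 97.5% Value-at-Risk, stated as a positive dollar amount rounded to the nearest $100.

σ_p² = 0.3²·2.15² + 0.7²·1.41² + 2·0.44·0.3·0.7·2.15·1.41 = 1.9504 (%²).
σ_p = √1.9504 = 1.397%.
At 97.5%, z = 1.960.
VaR = 1.960 × 1.397% = 2.738%; on $1,000,000 that is $27,380.

$27,400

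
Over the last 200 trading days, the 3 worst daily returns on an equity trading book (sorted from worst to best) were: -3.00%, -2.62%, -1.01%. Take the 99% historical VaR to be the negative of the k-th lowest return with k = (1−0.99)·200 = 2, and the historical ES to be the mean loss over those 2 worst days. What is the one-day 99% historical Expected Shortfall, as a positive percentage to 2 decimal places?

2.81%

The 2 worst returns sum to -5.62%.
ES = −(-5.62%) / 2 = 2.81%.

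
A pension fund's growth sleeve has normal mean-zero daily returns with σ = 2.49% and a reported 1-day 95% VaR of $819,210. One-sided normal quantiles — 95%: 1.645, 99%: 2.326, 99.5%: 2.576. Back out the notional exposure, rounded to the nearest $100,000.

VaR as a fraction of value: z·σ = 1.645 × 2.49% = 4.09605%.
Position = $819,210 / 0.0409605 = $20,000,000.

$20,000,000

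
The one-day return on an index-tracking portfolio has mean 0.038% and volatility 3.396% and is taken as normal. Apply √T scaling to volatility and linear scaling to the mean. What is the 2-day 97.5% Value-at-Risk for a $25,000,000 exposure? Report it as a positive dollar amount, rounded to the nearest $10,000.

$2,330,000

At 97.5%, z = 1.960.
σ_{2d} = 3.396% × √2 = 4.803%; μ_{2d} = 2 × 0.038% = 0.076%.
VaR = −(0.076%) + 1.960 × 4.803% = 9.338%.
On $25,000,000: 0.09338 × $25,000,000 = $2,334,500.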